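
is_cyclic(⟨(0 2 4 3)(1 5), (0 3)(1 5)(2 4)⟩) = no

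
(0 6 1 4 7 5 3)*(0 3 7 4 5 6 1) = (0 1 5 7 6)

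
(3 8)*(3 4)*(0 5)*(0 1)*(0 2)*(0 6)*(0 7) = (0 5 1 2 6 7)(3 8 4)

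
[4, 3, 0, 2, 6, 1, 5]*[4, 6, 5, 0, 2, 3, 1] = [2, 0, 4, 5, 1, 6, 3]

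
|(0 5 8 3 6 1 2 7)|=8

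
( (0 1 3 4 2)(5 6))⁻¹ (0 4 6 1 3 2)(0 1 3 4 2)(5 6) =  (0 1 2 5 3 4)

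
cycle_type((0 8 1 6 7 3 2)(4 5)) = 2.7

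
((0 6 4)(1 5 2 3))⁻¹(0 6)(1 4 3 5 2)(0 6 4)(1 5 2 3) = (0 1 2 3 5)(4 6)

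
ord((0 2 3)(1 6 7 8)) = 12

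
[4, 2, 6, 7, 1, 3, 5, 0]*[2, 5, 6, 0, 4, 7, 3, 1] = [4, 6, 3, 1, 5, 0, 7, 2] 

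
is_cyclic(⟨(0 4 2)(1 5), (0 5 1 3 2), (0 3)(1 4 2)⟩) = no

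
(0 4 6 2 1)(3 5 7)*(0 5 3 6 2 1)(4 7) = (0 7 6 1 5 4 2)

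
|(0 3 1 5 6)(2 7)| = 10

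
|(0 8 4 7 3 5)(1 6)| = 6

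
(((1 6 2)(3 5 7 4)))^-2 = (1 6 2)(3 7)(4 5)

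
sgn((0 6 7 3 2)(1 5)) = -1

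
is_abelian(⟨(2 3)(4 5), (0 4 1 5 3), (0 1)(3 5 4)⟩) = no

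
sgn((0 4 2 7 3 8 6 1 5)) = 1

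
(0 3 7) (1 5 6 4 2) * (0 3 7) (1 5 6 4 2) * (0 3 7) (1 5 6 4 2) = (1 4 5 2 6) 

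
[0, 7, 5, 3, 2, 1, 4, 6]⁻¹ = [0, 5, 4, 3, 6, 2, 7, 1]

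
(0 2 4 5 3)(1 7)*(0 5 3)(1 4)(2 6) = (0 6 2 1 7 4 3 5)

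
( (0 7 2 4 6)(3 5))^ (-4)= (0 7 2 4 6)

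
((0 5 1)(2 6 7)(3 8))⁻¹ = (0 1 5)(2 7 6)(3 8)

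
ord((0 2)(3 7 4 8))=4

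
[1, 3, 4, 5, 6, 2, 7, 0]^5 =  [4, 6, 1, 7, 3, 0, 5, 2]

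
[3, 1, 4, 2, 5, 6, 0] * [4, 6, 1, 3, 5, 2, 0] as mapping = [0→3, 1→6, 2→5, 3→1, 4→2, 5→0, 6→4] 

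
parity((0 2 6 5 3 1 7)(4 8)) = odd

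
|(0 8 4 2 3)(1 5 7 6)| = 20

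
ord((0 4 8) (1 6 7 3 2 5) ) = 6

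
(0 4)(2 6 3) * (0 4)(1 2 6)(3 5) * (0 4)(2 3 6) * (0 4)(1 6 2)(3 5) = (1 5 2 6 3)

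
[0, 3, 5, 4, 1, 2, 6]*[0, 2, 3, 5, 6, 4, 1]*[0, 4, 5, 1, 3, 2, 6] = [0, 2, 3, 6, 5, 1, 4]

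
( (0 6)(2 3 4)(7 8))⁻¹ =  (0 6)(2 4 3)(7 8)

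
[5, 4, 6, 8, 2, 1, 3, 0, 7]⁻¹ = [7, 5, 4, 6, 1, 0, 2, 8, 3]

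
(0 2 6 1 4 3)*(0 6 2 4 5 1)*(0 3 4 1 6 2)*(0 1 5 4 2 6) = (0 5)(1 4 2)(3 6)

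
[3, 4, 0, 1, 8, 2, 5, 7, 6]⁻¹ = [2, 3, 5, 0, 1, 6, 8, 7, 4]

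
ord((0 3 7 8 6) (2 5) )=10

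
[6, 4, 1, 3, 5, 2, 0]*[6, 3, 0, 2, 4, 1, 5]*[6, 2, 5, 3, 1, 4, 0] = [4, 1, 3, 5, 2, 6, 0]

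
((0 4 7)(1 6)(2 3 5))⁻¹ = (0 7 4)(1 6)(2 5 3)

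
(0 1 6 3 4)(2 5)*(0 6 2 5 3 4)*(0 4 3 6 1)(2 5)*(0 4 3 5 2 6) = (0 4 1 2)(5 6)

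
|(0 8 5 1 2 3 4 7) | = 8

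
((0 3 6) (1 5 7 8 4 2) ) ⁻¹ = (0 6 3) (1 2 4 8 7 5) 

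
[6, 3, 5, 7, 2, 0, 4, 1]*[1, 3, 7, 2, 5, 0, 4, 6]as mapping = [0→4, 1→2, 2→0, 3→6, 4→7, 5→1, 6→5, 7→3]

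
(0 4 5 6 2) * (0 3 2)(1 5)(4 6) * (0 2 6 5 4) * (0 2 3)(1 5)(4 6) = (0 1 6 3 4 5 2)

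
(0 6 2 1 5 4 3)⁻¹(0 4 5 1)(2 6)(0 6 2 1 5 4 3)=(1 2)(3 4 5 6)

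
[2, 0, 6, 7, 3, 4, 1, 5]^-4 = [0, 1, 2, 3, 4, 5, 6, 7]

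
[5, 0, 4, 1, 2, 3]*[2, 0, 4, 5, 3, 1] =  [1, 2, 3, 0, 4, 5]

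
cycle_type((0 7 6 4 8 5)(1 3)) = 2.6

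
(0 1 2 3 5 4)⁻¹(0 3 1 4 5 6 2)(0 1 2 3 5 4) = (0 4 6 3 1 5 2)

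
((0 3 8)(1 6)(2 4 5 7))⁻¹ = (0 8 3)(1 6)(2 7 5 4)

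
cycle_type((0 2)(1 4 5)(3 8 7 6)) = 2.3.4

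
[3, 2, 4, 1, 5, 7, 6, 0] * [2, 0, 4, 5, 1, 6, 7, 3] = [5, 4, 1, 0, 6, 3, 7, 2]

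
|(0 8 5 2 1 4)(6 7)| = 6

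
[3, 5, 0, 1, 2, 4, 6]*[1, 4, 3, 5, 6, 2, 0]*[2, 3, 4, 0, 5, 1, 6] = [1, 4, 3, 5, 0, 6, 2]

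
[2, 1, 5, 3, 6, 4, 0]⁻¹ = [6, 1, 0, 3, 5, 2, 4]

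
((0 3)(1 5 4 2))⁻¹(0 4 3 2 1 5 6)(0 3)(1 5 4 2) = (0 1 5 4 6 3 2)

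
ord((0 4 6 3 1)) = 5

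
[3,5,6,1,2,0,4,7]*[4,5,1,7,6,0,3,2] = [7,0,3,5,1,4,6,2]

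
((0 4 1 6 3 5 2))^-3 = (0 3 4 5 1 2 6)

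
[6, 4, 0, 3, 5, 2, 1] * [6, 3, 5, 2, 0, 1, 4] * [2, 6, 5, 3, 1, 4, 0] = [1, 2, 0, 5, 6, 4, 3]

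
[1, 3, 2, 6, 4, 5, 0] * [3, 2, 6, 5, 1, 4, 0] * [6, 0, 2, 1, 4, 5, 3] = [2, 5, 3, 6, 0, 4, 1]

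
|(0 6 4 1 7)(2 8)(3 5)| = 10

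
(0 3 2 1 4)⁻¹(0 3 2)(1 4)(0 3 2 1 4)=(0 4)(1 3 2)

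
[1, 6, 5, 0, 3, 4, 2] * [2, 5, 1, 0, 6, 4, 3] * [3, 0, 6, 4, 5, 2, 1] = [2, 4, 5, 6, 3, 1, 0]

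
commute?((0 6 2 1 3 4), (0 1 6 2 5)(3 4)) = no:(0 6 2 1 3 4)*(0 1 6 2 5)(3 4) = (0 2 6 5)(1 4), (0 1 6 2 5)(3 4)*(0 6 2 1 3 4) = (0 3)(1 2 5 6)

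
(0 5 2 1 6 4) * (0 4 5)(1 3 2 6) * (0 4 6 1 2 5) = (0 4 6)(1 2 3 5)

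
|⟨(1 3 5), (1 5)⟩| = 6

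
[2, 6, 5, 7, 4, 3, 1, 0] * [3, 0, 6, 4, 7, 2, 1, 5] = [6, 1, 2, 5, 7, 4, 0, 3]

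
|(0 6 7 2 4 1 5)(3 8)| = 14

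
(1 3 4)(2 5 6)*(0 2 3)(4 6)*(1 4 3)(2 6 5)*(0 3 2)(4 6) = (0 4 6 1 3 5 2)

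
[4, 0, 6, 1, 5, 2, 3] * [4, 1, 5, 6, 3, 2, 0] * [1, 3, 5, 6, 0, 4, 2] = [6, 0, 1, 3, 5, 4, 2]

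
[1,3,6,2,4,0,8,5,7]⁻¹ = [5,0,3,1,4,7,2,8,6]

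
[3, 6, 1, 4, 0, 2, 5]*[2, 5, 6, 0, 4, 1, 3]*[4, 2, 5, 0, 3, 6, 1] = [4, 0, 6, 3, 5, 1, 2]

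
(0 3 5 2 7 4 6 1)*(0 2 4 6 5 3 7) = (0 7 6 1 2)(4 5)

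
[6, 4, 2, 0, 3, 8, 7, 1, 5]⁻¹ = [3, 7, 2, 4, 1, 8, 0, 6, 5]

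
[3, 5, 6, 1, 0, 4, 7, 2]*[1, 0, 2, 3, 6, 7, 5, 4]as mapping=[0→3, 1→7, 2→5, 3→0, 4→1, 5→6, 6→4, 7→2]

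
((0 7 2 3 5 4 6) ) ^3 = (0 3 6 2 4 7 5) 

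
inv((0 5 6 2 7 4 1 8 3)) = (0 3 8 1 4 7 2 6 5)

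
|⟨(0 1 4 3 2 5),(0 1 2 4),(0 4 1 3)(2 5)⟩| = 720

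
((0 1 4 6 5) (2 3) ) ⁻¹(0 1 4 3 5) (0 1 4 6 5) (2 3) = (0 1 4 6 2) 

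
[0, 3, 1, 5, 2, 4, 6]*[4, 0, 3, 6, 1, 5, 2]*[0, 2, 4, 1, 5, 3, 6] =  [5, 6, 0, 3, 1, 2, 4]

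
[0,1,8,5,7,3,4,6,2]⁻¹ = [0,1,8,5,6,3,7,4,2]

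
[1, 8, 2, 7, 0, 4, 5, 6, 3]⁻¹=[4, 0, 2, 8, 5, 6, 7, 3, 1]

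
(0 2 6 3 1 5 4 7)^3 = (0 3 4 2 1 7 6 5)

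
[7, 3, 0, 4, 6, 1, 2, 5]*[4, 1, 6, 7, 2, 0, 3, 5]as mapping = [0→5, 1→7, 2→4, 3→2, 4→3, 5→1, 6→6, 7→0]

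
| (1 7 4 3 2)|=5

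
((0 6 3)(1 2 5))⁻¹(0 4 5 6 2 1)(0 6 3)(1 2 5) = (1 3 5 2 6 4)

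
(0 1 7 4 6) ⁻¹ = (0 6 4 7 1) 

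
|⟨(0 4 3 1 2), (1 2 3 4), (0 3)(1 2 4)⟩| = 120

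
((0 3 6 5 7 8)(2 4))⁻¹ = (0 8 7 5 6 3)(2 4)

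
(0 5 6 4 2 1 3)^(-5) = (0 6 2 3 5 4 1)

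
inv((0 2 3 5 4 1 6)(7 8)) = (0 6 1 4 5 3 2)(7 8)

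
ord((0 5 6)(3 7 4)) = 3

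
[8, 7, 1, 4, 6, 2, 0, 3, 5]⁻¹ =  [6, 2, 5, 7, 3, 8, 4, 1, 0]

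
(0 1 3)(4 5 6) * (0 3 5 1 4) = (0 4 1 5 6)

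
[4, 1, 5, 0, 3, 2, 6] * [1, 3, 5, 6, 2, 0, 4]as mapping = [0→2, 1→3, 2→0, 3→1, 4→6, 5→5, 6→4]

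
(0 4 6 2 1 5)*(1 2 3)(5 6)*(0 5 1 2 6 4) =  (1 4)(2 6 3)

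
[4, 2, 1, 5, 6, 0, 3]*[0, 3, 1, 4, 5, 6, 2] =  [5, 1, 3, 6, 2, 0, 4]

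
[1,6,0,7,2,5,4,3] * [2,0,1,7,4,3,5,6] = [0,5,2,6,1,3,4,7]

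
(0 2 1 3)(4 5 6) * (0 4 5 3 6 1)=(0 2)(1 6 5)(3 4)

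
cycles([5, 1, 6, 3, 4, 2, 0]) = (0 5 2 6)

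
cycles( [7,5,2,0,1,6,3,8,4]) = (0 7 8 4 1 5 6 3)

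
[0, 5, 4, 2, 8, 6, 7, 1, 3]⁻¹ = [0, 7, 3, 8, 2, 1, 5, 6, 4]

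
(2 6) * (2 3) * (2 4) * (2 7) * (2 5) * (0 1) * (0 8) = (0 1 8)(2 6 3 4 7 5)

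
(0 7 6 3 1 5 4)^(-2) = (0 5 3 7 4 1 6)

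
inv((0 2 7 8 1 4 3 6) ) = (0 6 3 4 1 8 7 2) 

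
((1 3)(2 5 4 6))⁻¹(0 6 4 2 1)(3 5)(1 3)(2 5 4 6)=(0 2 6 5 3)(1 4)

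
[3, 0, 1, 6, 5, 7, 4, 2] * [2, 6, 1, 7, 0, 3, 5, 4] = [7, 2, 6, 5, 3, 4, 0, 1]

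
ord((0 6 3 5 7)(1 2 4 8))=20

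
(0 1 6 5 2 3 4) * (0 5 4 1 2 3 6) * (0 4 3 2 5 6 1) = (0 5 2 1 4 6 3)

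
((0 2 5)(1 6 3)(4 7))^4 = (0 2 5)(1 6 3)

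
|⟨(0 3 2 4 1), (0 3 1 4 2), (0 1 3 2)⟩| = 120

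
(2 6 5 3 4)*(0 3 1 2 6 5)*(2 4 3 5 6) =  (0 5 1 4 2 6)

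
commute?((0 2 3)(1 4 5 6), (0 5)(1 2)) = no:(0 2 3)(1 4 5 6)*(0 5)(1 2) = (0 1 4)(2 3 5 6), (0 5)(1 2)*(0 2 3)(1 4 5 6) = (0 6 1 3)(2 4 5)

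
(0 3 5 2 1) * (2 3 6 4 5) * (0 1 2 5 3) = (0 6 4 3 5)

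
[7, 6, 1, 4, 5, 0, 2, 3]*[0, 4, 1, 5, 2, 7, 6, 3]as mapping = [0→3, 1→6, 2→4, 3→2, 4→7, 5→0, 6→1, 7→5]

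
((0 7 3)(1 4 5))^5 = (0 3 7)(1 5 4)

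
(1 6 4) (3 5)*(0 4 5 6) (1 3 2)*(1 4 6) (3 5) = (0 6 3 1) (2 4 5) 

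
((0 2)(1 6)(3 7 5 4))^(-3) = (0 2)(1 6)(3 7 5 4)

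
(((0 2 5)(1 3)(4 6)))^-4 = (0 5 2)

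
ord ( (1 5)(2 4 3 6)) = 4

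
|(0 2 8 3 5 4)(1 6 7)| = 6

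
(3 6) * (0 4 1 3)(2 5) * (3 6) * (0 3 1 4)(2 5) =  (1 6 3)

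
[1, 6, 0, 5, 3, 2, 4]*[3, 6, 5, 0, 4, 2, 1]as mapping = [0→6, 1→1, 2→3, 3→2, 4→0, 5→5, 6→4]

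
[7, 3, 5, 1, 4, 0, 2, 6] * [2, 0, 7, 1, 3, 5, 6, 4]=[4, 1, 5, 0, 3, 2, 7, 6]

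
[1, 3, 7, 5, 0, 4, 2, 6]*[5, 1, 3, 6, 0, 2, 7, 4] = [1, 6, 4, 2, 5, 0, 3, 7]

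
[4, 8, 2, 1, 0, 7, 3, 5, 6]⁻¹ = [4, 3, 2, 6, 0, 7, 8, 5, 1]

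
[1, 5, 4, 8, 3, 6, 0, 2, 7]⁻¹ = [6, 0, 7, 4, 2, 1, 5, 8, 3]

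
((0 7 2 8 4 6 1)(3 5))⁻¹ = (0 1 6 4 8 2 7)(3 5)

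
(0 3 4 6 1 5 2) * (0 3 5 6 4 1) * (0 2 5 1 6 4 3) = (0 1 4 3 6 2)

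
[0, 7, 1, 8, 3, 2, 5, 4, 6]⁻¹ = [0, 2, 5, 4, 7, 6, 8, 1, 3]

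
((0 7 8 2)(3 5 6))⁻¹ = (0 2 8 7)(3 6 5)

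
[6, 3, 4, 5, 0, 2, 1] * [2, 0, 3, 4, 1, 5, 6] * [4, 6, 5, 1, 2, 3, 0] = [0, 2, 6, 3, 5, 1, 4]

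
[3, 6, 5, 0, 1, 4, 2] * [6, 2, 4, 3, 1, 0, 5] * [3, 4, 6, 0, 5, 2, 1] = [0, 2, 3, 1, 6, 4, 5]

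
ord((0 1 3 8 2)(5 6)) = 10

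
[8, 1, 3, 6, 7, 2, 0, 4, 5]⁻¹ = [6, 1, 5, 2, 7, 8, 3, 4, 0]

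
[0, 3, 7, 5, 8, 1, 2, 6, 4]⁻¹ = [0, 5, 6, 1, 8, 3, 7, 2, 4]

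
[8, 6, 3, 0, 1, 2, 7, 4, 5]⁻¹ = [3, 4, 5, 2, 7, 8, 1, 6, 0]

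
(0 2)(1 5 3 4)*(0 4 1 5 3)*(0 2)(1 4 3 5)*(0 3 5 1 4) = (0 3)(2 5)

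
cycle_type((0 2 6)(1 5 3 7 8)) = 3.5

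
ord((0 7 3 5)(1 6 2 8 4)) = 20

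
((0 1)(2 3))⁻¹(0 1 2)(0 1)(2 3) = (0 3 1)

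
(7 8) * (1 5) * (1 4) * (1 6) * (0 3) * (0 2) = (0 3 2)(1 5 4 6)(7 8)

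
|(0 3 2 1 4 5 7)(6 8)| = 14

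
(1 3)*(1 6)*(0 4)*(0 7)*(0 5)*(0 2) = (0 4 7 5 2)(1 3 6)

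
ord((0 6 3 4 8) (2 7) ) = 10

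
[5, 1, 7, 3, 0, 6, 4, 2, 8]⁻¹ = [4, 1, 7, 3, 6, 0, 5, 2, 8]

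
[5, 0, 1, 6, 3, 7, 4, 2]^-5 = [0, 1, 2, 6, 3, 5, 4, 7]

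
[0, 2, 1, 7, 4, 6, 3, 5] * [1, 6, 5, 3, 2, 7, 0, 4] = [1, 5, 6, 4, 2, 0, 3, 7]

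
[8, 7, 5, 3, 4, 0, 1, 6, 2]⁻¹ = [5, 6, 8, 3, 4, 2, 7, 1, 0]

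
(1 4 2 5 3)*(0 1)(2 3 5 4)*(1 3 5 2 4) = (0 3)(1 4 5 2)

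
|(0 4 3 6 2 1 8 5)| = 8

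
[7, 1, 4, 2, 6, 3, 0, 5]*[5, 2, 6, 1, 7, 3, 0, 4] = [4, 2, 7, 6, 0, 1, 5, 3]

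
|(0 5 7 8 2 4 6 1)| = 8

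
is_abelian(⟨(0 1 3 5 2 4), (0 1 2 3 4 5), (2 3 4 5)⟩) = no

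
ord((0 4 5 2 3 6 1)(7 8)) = 14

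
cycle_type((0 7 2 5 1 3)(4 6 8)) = 3.6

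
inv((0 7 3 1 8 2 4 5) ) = (0 5 4 2 8 1 3 7) 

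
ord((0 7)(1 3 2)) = 6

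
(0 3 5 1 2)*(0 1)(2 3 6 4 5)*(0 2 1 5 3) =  (0 6 4 3 1)(2 5)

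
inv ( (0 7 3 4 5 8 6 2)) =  (0 2 6 8 5 4 3 7)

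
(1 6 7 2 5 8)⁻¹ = (1 8 5 2 7 6)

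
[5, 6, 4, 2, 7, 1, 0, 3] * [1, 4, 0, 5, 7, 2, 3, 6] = [2, 3, 7, 0, 6, 4, 1, 5]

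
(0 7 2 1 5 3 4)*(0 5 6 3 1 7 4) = (0 4 5 1 6 3)(2 7)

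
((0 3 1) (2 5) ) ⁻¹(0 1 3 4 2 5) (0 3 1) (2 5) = (0 1 4 5 2 3) 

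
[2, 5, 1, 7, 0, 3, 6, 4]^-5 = [1, 3, 5, 4, 2, 7, 6, 0]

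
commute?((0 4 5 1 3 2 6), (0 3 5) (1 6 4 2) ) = no:(0 4 5 1 3 2 6)*(0 3 5) (1 6 4 2) = (0 2 4) (1 5 6 3), (0 3 5) (1 6 4 2)*(0 4 5 1 3 2 6) = (0 2 3 1) (4 6 5) 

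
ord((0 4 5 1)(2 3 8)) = 12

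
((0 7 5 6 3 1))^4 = (0 3 5)(1 6 7)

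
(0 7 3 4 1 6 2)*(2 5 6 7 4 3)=(0 4 1 7 2)(5 6)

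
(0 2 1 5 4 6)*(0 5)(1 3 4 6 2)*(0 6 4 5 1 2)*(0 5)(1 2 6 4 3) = (0 6 2 1 4 5 3)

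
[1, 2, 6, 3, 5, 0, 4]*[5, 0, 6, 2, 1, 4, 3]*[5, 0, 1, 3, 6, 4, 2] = [5, 2, 3, 1, 6, 4, 0]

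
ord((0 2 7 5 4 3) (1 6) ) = 6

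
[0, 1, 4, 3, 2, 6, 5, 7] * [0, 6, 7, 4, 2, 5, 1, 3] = [0, 6, 2, 4, 7, 1, 5, 3]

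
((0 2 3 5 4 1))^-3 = (0 5)(1 3)(2 4)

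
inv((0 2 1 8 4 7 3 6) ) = (0 6 3 7 4 8 1 2) 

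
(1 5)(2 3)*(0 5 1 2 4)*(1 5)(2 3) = (0 1 5 3 4)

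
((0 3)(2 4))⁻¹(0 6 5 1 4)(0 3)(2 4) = (1 2 3 6 5)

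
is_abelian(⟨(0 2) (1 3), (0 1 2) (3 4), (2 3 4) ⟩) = no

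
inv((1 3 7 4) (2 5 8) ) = (1 4 7 3) (2 8 5) 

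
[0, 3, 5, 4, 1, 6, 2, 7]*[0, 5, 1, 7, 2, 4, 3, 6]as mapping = [0→0, 1→7, 2→4, 3→2, 4→5, 5→3, 6→1, 7→6]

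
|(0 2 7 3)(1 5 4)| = 12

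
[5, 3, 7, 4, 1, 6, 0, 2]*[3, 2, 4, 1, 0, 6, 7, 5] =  [6, 1, 5, 0, 2, 7, 3, 4]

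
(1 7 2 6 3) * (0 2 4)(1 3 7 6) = (0 2 1 6 7 4)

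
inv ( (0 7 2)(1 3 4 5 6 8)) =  (0 2 7)(1 8 6 5 4 3)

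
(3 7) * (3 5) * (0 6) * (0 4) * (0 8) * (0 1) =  (0 6 4 8 1)(3 7 5)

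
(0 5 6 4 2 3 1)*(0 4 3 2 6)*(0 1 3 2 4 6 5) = (1 6 2 4 5)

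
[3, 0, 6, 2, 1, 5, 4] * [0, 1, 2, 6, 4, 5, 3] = [6, 0, 3, 2, 1, 5, 4]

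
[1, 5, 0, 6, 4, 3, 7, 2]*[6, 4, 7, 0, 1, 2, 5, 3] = [4, 2, 6, 5, 1, 0, 3, 7]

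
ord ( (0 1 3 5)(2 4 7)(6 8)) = 12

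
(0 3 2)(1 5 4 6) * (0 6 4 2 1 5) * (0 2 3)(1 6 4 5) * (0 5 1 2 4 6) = (0 5 3)(1 4)(2 6)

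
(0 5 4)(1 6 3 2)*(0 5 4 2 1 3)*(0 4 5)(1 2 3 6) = (0 5 3 2 6 4)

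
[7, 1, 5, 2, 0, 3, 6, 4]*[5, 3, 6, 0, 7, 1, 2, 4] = [4, 3, 1, 6, 5, 0, 2, 7]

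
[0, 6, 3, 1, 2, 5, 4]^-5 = [0, 1, 2, 3, 4, 5, 6]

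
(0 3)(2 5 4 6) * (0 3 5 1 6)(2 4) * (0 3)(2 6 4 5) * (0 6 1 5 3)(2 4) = (0 4)(1 2 5)(3 6)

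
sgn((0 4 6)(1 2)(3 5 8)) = -1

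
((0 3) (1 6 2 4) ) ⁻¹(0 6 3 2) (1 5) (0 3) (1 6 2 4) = (0 4 3 2) (5 6) 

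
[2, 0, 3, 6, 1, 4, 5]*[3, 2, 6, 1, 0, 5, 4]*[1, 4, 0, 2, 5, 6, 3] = [3, 2, 4, 5, 0, 1, 6]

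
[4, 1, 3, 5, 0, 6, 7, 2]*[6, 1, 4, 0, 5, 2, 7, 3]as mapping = [0→5, 1→1, 2→0, 3→2, 4→6, 5→7, 6→3, 7→4]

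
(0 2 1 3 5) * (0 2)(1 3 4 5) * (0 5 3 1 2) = (0 5)(1 4 3 2)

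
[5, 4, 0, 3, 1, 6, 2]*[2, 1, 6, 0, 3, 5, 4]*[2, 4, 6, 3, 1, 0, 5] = [0, 3, 6, 2, 4, 1, 5]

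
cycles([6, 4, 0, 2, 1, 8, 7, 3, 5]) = (0 6 7 3 2)(1 4)(5 8)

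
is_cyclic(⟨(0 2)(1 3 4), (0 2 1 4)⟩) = no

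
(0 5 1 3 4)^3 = (0 3 5 4 1)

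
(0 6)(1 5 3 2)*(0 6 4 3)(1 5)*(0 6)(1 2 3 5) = (0 4 5 6)(1 2)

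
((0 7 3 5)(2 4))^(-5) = (0 5 3 7)(2 4)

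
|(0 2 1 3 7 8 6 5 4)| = 9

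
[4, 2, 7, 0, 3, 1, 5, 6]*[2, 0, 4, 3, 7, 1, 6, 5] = [7, 4, 5, 2, 3, 0, 1, 6]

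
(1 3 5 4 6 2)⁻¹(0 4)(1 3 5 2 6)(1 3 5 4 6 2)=(0 6)(1 2 3 5 4)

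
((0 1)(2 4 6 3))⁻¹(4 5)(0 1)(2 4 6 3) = (5 6)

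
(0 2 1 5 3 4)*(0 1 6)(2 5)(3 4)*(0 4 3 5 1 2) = (0 1)(2 6 4)(3 5)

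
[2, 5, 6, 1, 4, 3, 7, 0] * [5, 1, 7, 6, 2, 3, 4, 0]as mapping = [0→7, 1→3, 2→4, 3→1, 4→2, 5→6, 6→0, 7→5]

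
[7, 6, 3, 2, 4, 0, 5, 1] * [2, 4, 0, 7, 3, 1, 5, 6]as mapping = [0→6, 1→5, 2→7, 3→0, 4→3, 5→2, 6→1, 7→4]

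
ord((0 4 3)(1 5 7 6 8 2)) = 6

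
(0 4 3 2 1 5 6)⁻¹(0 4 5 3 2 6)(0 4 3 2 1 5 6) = (0 4 3 6 2 1)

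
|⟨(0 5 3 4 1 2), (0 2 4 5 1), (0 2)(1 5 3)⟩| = 720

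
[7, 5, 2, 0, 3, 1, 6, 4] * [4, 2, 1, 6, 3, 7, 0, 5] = [5, 7, 1, 4, 6, 2, 0, 3]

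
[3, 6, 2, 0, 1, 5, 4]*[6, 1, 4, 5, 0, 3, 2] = [5, 2, 4, 6, 1, 3, 0]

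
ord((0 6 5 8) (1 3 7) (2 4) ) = 12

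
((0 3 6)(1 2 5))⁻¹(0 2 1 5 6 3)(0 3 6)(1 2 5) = (0 6 3 5 2 1)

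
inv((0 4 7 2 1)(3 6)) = (0 1 2 7 4)(3 6)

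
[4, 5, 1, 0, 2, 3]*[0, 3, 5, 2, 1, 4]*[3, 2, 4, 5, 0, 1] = [2, 0, 5, 3, 1, 4]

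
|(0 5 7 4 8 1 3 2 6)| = 9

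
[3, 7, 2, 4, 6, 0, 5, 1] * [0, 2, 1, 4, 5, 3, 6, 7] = [4, 7, 1, 5, 6, 0, 3, 2]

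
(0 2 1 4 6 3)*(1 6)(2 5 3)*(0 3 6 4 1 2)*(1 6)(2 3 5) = (0 2 4 3 5 1 6)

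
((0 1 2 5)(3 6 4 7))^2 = (0 2)(1 5)(3 4)(6 7)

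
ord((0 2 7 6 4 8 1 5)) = 8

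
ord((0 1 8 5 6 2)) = 6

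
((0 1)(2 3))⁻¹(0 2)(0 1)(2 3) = (1 3)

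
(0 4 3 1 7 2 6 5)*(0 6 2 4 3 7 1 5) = (0 3 5 6)(4 7)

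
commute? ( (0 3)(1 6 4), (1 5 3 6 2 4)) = no: (0 3)(1 6 4) * (1 5 3 6 2 4) = (0 6 1 2 4 5 3), (1 5 3 6 2 4) * (0 3)(1 6 4) = (0 3 4 6 2 1 5)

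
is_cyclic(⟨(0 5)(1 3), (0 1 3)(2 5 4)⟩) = no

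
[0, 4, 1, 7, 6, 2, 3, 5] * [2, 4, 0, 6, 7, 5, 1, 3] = [2, 7, 4, 3, 1, 0, 6, 5]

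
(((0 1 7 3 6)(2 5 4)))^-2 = (0 3 1 6 7)(2 5 4)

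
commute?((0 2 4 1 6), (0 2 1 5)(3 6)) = no:(0 2 4 1 6)*(0 2 1 5)(3 6) = (0 1 3 6 2 4 5), (0 2 1 5)(3 6)*(0 2 4 1 6) = (0 4 1 5 2 6 3)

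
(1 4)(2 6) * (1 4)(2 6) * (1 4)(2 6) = (1 4)(2 6)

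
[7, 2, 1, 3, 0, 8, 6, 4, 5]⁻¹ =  [4, 2, 1, 3, 7, 8, 6, 0, 5]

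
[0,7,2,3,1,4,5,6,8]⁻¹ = [0,4,2,3,5,6,7,1,8]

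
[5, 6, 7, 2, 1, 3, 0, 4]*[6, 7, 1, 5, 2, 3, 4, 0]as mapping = [0→3, 1→4, 2→0, 3→1, 4→7, 5→5, 6→6, 7→2]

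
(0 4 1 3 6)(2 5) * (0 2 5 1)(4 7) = (0 7 4)(1 3 6 2)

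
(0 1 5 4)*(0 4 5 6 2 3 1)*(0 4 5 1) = (0 4 5 1 6 2 3)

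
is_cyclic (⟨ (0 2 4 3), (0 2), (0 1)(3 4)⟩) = no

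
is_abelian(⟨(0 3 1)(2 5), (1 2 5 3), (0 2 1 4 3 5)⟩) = no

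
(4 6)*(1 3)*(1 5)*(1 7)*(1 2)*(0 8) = (0 8)(1 3 5 7 2)(4 6)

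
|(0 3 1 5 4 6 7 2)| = 8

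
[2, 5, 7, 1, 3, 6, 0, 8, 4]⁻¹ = [6, 3, 0, 4, 8, 1, 5, 2, 7]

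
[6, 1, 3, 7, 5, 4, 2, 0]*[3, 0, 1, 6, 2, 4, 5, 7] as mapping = [0→5, 1→0, 2→6, 3→7, 4→4, 5→2, 6→1, 7→3] 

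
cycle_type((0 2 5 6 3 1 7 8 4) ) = 9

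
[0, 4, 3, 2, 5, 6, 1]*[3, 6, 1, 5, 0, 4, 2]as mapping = [0→3, 1→0, 2→5, 3→1, 4→4, 5→2, 6→6]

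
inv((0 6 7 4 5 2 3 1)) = (0 1 3 2 5 4 7 6)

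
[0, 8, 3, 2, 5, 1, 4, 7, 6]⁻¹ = [0, 5, 3, 2, 6, 4, 8, 7, 1]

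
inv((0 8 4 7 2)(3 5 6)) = (0 2 7 4 8)(3 6 5)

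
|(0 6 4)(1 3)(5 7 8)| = 6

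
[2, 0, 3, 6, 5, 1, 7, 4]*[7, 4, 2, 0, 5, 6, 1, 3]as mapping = [0→2, 1→7, 2→0, 3→1, 4→6, 5→4, 6→3, 7→5]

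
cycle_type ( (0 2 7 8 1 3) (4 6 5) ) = 3.6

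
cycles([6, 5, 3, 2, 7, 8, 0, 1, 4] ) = (0 6)(1 5 8 4 7)(2 3)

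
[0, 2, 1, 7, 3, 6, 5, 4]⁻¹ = [0, 2, 1, 4, 7, 6, 5, 3]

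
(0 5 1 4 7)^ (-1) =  (0 7 4 1 5)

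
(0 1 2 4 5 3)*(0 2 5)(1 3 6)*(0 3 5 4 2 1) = (0 5 6)(1 4 3)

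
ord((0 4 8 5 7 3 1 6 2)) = 9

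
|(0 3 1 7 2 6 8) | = 7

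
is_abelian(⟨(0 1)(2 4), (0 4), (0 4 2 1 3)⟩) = no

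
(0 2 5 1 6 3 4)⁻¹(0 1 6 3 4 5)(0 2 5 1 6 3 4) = (0 1 2 6 3 4)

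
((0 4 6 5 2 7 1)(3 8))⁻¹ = (0 1 7 2 5 6 4)(3 8)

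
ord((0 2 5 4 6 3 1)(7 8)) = 14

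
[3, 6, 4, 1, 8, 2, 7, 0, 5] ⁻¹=[7, 3, 5, 0, 2, 8, 1, 6, 4] 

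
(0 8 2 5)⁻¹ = (0 5 2 8)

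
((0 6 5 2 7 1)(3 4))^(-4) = (0 5 7)(1 6 2)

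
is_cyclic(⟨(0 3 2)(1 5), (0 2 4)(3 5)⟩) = no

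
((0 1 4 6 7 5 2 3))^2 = (0 4 7 2)(1 6 5 3)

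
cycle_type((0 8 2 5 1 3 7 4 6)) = 9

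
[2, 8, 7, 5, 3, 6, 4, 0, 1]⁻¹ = [7, 8, 0, 4, 6, 3, 5, 2, 1]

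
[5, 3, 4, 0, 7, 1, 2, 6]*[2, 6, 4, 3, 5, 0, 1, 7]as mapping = [0→0, 1→3, 2→5, 3→2, 4→7, 5→6, 6→4, 7→1]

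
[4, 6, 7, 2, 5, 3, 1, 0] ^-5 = [4, 6, 7, 2, 5, 3, 1, 0] 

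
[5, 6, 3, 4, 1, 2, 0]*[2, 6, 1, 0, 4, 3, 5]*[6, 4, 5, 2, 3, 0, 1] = [2, 0, 6, 3, 1, 4, 5]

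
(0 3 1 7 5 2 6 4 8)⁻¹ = (0 8 4 6 2 5 7 1 3)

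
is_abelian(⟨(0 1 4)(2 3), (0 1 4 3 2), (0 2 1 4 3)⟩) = no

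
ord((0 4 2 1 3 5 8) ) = 7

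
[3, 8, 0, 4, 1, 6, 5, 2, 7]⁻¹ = [2, 4, 7, 0, 3, 6, 5, 8, 1]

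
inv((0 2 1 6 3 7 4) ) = (0 4 7 3 6 1 2) 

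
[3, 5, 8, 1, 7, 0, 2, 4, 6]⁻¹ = [5, 3, 6, 0, 7, 1, 8, 4, 2]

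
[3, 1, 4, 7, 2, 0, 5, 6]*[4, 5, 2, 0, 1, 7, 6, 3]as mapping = [0→0, 1→5, 2→1, 3→3, 4→2, 5→4, 6→7, 7→6]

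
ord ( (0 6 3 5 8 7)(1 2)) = 6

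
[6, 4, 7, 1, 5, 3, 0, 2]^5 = [6, 4, 7, 1, 5, 3, 0, 2]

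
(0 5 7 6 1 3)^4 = (0 1 7)(3 6 5)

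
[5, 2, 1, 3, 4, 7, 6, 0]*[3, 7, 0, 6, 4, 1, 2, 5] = [1, 0, 7, 6, 4, 5, 2, 3]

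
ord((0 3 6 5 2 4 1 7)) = 8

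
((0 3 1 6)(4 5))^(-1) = (0 6 1 3)(4 5)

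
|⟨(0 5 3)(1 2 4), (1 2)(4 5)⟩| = 60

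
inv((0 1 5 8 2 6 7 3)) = (0 3 7 6 2 8 5 1)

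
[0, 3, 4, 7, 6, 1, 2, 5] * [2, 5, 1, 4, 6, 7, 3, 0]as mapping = [0→2, 1→4, 2→6, 3→0, 4→3, 5→5, 6→1, 7→7]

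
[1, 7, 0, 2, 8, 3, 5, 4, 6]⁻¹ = [2, 0, 3, 5, 7, 6, 8, 1, 4]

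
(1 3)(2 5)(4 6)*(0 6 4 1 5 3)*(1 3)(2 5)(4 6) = (0 4 6 3 2 1)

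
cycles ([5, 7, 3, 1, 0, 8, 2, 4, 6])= (0 5 8 6 2 3 1 7 4)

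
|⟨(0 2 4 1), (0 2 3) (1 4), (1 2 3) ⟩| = 120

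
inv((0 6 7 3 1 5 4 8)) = (0 8 4 5 1 3 7 6)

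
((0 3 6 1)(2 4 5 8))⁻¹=(0 1 6 3)(2 8 5 4)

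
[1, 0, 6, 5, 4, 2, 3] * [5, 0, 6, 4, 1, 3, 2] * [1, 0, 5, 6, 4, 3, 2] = [1, 3, 5, 6, 0, 2, 4]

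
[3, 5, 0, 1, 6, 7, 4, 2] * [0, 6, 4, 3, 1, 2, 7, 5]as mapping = [0→3, 1→2, 2→0, 3→6, 4→7, 5→5, 6→1, 7→4]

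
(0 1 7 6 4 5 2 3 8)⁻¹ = (0 8 3 2 5 4 6 7 1)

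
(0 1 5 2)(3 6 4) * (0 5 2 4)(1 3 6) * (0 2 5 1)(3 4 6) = (0 4 3)(1 5 6 2)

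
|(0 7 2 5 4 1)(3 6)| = 6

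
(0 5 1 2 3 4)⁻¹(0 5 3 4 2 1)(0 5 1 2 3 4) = (0 3 2 5 1 4)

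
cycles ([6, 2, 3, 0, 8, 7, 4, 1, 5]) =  (0 6 4 8 5 7 1 2 3)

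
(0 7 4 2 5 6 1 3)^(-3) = (0 6 4 3 5 7 1 2)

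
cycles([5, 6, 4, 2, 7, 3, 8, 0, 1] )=(0 5 3 2 4 7)(1 6 8)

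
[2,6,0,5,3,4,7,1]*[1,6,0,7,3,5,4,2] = [0,4,1,5,7,3,2,6]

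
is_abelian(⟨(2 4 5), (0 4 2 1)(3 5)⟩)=no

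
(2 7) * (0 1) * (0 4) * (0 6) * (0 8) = (0 1 4 6 8)(2 7)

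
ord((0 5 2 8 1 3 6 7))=8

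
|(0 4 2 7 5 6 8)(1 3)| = 14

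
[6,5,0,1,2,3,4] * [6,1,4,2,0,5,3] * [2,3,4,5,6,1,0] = [5,1,0,3,6,4,2]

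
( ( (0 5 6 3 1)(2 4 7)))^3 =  (0 3 5 1 6)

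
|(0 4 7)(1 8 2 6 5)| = 15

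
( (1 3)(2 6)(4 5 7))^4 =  (4 5 7)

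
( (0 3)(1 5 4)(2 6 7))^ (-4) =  (1 4 5)(2 7 6)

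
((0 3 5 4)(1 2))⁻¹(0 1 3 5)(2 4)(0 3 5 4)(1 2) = (0 1)(2 5 4 3)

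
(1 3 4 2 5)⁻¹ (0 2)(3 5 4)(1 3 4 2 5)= (0 5)(1 2 4)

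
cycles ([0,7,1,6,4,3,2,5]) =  (1 7 5 3 6 2)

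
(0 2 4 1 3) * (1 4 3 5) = (0 2 3)(1 5)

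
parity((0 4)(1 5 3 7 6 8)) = even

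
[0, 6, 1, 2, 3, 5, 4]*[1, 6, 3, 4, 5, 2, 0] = [1, 0, 6, 3, 4, 2, 5]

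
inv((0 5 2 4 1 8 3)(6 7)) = (0 3 8 1 4 2 5)(6 7)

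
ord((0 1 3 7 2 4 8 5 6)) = 9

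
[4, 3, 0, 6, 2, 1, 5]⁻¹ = [2, 5, 4, 1, 0, 6, 3]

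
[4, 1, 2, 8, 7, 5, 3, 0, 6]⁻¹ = [7, 1, 2, 6, 0, 5, 8, 4, 3]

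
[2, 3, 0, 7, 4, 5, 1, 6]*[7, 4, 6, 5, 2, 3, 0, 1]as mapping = [0→6, 1→5, 2→7, 3→1, 4→2, 5→3, 6→4, 7→0]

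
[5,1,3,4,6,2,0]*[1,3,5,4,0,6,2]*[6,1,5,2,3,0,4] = [4,2,3,6,5,0,1]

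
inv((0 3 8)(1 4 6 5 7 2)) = (0 8 3)(1 2 7 5 6 4)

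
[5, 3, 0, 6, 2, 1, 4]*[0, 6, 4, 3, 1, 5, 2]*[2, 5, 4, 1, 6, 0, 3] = [0, 1, 2, 4, 6, 3, 5]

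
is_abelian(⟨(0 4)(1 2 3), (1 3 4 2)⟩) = no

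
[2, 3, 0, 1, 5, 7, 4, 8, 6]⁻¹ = [2, 3, 0, 1, 6, 4, 8, 5, 7]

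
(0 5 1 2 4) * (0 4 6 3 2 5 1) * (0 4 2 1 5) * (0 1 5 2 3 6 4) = (0 2 4 3 5)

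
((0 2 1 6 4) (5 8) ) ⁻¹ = (0 4 6 1 2) (5 8) 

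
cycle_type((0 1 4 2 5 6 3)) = 7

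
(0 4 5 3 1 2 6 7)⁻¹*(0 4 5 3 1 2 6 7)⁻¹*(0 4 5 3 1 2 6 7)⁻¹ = (0 2 5 7 1 4 6 3)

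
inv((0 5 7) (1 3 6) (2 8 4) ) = (0 7 5) (1 6 3) (2 4 8) 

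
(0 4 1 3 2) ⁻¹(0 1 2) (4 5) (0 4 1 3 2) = (0 4 3) (1 5) 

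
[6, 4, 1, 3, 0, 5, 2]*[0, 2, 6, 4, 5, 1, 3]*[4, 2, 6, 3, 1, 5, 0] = [3, 5, 6, 1, 4, 2, 0]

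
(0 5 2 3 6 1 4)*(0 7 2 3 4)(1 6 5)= (0 1)(2 4 7)(3 5)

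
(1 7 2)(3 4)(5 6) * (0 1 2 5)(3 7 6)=(0 1 6)(3 4 7 5)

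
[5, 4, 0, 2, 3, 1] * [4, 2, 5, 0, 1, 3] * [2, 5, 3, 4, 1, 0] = [4, 5, 1, 0, 2, 3]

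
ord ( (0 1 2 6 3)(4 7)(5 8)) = 10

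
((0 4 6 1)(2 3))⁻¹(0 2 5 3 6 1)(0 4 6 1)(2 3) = (0 4 3 5 2 1)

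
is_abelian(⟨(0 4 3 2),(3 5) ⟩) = no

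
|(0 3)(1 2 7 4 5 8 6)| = 14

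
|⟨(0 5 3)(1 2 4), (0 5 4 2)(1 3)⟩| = 360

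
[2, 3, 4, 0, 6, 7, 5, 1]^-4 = [5, 4, 7, 6, 1, 0, 3, 2]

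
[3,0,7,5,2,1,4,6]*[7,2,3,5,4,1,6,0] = [5,7,0,1,3,2,4,6] 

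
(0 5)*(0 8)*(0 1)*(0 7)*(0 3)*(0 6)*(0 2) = (0 5 8 1 7 3 6 2) 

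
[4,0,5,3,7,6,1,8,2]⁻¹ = [1,6,8,3,0,2,5,4,7]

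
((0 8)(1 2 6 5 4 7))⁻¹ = (0 8)(1 7 4 5 6 2)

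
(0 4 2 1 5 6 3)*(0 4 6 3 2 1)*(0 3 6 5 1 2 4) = (0 5 6 4 2 3)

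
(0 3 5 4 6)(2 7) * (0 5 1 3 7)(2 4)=(0 7 4 6 5 2)(1 3)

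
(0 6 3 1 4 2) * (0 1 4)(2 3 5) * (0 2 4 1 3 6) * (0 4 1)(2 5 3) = (0 4 6 3)(1 5)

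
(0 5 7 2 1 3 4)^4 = (0 1 5 3 7 4 2)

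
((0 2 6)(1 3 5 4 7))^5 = (0 6 2)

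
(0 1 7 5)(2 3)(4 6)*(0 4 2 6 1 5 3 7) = (0 5 4 1)(2 7 3 6)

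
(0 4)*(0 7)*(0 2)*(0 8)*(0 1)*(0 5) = (0 4 7 2 8 1 5)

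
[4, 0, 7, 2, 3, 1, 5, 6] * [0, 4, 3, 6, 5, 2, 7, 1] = [5, 0, 1, 3, 6, 4, 2, 7]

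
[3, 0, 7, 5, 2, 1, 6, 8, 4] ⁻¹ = [1, 5, 4, 0, 8, 3, 6, 2, 7] 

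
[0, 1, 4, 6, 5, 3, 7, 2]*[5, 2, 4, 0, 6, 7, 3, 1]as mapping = [0→5, 1→2, 2→6, 3→3, 4→7, 5→0, 6→1, 7→4]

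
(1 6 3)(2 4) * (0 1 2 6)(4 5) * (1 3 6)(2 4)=(0 3 4 1)(2 5)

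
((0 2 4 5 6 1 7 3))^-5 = (0 5 7 2 6 3 4 1)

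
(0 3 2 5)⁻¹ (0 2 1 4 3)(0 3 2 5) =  (1 4 2 3 5)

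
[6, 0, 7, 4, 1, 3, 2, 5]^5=[3, 5, 1, 2, 7, 6, 4, 0]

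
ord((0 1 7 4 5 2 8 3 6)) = 9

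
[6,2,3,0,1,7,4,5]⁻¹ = [3,4,1,2,6,7,0,5]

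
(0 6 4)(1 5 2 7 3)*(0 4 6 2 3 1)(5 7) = (0 2 5 3)(1 7)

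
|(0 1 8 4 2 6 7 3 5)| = 9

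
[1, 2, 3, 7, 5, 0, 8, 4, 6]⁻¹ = [5, 0, 1, 2, 7, 4, 8, 3, 6]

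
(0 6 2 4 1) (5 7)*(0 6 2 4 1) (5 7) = (0 2 1 6 4) 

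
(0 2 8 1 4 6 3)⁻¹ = (0 3 6 4 1 8 2)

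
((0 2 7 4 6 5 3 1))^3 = (0 4 3 2 6 1 7 5)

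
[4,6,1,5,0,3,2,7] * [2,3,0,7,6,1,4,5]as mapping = [0→6,1→4,2→3,3→1,4→2,5→7,6→0,7→5]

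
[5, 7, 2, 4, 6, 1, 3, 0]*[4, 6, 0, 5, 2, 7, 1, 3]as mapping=[0→7, 1→3, 2→0, 3→2, 4→1, 5→6, 6→5, 7→4]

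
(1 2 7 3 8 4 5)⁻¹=(1 5 4 8 3 7 2)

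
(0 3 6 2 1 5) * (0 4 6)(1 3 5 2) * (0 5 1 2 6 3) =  (0 1 6 2)(3 5 4)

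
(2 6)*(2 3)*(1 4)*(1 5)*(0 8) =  (0 8)(1 4 5)(2 6 3)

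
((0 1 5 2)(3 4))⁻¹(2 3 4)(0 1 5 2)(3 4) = (0 4 3)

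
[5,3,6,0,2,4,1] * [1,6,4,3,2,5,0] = [5,3,0,1,4,2,6]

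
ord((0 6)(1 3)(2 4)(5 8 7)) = 6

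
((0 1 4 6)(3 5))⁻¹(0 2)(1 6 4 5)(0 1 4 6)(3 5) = (0 6 3 4)(1 2)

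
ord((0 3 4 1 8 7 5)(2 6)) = 14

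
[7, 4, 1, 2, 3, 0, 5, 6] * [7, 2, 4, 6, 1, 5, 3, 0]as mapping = [0→0, 1→1, 2→2, 3→4, 4→6, 5→7, 6→5, 7→3]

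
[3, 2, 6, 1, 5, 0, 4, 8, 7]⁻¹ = [5, 3, 1, 0, 6, 4, 2, 8, 7]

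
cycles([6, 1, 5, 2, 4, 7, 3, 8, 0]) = (0 6 3 2 5 7 8)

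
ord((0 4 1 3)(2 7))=4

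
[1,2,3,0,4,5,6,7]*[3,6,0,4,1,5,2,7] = [6,0,4,3,1,5,2,7]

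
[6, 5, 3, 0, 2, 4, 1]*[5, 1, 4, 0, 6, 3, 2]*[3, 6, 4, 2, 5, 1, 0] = [4, 2, 3, 1, 5, 0, 6]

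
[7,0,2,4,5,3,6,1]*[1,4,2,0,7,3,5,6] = [6,1,2,7,3,0,5,4]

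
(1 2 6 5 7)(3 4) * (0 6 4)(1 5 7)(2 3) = (0 6 7 5 1 3)(2 4)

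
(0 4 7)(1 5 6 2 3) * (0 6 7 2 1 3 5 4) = (1 4 2 5 7 6)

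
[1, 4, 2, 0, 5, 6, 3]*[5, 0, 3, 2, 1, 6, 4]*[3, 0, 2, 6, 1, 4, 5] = [3, 0, 6, 4, 5, 1, 2]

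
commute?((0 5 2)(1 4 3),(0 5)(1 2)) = no:(0 5 2)(1 4 3)*(0 5)(1 2) = (1 4 3 2 5),(0 5)(1 2)*(0 5 2)(1 4 3) = (0 2 4 3 1)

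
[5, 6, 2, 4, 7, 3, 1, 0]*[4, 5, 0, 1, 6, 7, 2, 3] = [7, 2, 0, 6, 3, 1, 5, 4] 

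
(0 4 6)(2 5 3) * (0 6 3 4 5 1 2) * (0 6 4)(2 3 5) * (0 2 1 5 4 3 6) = (0 1 6 3)(2 5)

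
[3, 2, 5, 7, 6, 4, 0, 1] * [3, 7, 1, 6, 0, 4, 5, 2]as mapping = [0→6, 1→1, 2→4, 3→2, 4→5, 5→0, 6→3, 7→7]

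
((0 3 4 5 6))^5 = ()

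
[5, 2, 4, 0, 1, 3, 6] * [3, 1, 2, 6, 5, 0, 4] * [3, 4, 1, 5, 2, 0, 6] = [3, 1, 0, 5, 4, 6, 2]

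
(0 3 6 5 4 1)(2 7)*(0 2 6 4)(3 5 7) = (0 5)(1 2 3 4)(6 7)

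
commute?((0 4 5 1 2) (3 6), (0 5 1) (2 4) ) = no:(0 4 5 1 2) (3 6)*(0 5 1) (2 4) = (0 2 5) (1 4) (3 6), (0 5 1) (2 4)*(0 4 5 1 2) (3 6) = (0 1 4) (2 5) (3 6) 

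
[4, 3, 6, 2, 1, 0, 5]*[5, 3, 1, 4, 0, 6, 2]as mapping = [0→0, 1→4, 2→2, 3→1, 4→3, 5→5, 6→6]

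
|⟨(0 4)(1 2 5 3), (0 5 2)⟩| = 360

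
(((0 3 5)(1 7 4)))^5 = (0 5 3)(1 4 7)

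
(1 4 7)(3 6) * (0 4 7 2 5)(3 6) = (0 4 2 5)(1 7)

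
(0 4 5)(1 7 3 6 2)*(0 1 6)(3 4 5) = (0 5 1 7 4 3)(2 6)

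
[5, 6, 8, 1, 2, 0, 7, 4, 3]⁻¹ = [5, 3, 4, 8, 7, 0, 1, 6, 2]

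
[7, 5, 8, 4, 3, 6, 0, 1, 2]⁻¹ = [6, 7, 8, 4, 3, 1, 5, 0, 2]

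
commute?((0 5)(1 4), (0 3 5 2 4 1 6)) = no:(0 5)(1 4)*(0 3 5 2 4 1 6) = (0 2 4 6)(3 5), (0 3 5 2 4 1 6)*(0 5)(1 4) = (0 3)(1 6 5 2)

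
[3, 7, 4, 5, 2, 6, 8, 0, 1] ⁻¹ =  [7, 8, 4, 0, 2, 3, 5, 1, 6] 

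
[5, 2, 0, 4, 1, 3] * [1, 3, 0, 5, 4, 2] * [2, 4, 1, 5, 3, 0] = [1, 2, 4, 3, 5, 0]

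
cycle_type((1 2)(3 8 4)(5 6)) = 2^2.3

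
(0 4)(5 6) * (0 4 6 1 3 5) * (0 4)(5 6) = (0 5 1 3 6 4)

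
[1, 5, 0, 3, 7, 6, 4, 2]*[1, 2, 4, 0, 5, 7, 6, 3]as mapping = [0→2, 1→7, 2→1, 3→0, 4→3, 5→6, 6→5, 7→4]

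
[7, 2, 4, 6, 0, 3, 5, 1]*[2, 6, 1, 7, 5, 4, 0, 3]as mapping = [0→3, 1→1, 2→5, 3→0, 4→2, 5→7, 6→4, 7→6]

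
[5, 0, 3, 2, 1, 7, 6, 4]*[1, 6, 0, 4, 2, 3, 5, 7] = [3, 1, 4, 0, 6, 7, 5, 2]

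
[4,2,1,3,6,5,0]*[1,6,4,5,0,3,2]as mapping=[0→0,1→4,2→6,3→5,4→2,5→3,6→1]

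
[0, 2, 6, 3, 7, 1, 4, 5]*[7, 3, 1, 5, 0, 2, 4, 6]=[7, 1, 4, 5, 6, 3, 0, 2]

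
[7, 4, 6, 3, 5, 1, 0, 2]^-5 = [6, 4, 7, 3, 5, 1, 2, 0]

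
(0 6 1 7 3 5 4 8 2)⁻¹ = (0 2 8 4 5 3 7 1 6)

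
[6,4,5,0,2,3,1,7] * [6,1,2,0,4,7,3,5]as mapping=[0→3,1→4,2→7,3→6,4→2,5→0,6→1,7→5]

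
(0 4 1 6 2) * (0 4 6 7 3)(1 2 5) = (0 6 5 1 7 3)(2 4)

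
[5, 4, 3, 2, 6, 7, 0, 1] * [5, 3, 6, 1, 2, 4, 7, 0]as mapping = [0→4, 1→2, 2→1, 3→6, 4→7, 5→0, 6→5, 7→3]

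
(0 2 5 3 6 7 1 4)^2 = (0 5 6 1)(2 3 7 4)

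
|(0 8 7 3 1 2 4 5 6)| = 9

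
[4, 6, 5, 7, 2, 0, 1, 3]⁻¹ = [5, 6, 4, 7, 0, 2, 1, 3]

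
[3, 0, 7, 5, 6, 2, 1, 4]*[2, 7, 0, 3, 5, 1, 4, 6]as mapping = [0→3, 1→2, 2→6, 3→1, 4→4, 5→0, 6→7, 7→5]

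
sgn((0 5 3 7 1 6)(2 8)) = 1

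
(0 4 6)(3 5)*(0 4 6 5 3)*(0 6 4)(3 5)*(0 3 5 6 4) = (3 6)(4 5)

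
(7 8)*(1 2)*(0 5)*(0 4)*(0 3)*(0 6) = (0 5 4 3 6)(1 2)(7 8)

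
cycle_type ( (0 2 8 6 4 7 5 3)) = 8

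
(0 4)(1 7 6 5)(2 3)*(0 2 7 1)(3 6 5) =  (0 4 2 6 3 7 5)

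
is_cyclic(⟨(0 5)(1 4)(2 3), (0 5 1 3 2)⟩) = no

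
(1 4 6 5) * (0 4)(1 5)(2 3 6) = (0 4 2 3 6 1)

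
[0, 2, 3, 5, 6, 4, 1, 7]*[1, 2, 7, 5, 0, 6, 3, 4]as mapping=[0→1, 1→7, 2→5, 3→6, 4→3, 5→0, 6→2, 7→4]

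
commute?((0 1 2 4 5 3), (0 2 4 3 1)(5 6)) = no:(0 1 2 4 5 3)*(0 2 4 3 1)(5 6) = (1 4 6 5)(2 3), (0 2 4 3 1)(5 6)*(0 1 2 4 5 3) = (0 4)(2 5 6 3)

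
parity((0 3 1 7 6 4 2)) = even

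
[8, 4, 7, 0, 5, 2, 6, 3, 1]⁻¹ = [3, 8, 5, 7, 1, 4, 6, 2, 0]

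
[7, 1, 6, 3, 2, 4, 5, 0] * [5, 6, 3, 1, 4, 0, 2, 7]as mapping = [0→7, 1→6, 2→2, 3→1, 4→3, 5→4, 6→0, 7→5]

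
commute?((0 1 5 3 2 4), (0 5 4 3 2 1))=no:(0 1 5 3 2 4)*(0 5 4 3 2 1)=(1 4 5 2 3), (0 5 4 3 2 1)*(0 1 5 3 2 4)=(0 3 4 2 5)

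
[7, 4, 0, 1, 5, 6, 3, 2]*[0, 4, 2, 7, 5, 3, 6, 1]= [1, 5, 0, 4, 3, 6, 7, 2]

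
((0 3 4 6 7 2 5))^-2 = (0 2 6 3 5 7 4)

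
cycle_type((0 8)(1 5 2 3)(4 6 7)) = 2.3.4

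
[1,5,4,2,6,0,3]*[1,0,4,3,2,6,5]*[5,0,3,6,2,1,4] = [5,4,3,2,1,0,6]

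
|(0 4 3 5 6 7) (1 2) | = 6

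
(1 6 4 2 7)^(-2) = (1 2 6 7 4)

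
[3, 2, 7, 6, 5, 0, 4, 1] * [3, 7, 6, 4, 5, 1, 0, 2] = [4, 6, 2, 0, 1, 3, 5, 7]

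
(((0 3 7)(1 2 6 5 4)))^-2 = (0 3 7)(1 5 2 4 6)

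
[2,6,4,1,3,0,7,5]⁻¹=[5,3,0,4,2,7,1,6]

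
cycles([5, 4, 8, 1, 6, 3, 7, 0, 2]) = (0 5 3 1 4 6 7)(2 8)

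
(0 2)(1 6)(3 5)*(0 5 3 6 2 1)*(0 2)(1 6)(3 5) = (0 6 2 3 5 1)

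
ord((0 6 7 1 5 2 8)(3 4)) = 14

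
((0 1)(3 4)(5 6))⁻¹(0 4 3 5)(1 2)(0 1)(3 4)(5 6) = (0 2)(1 3 4 6)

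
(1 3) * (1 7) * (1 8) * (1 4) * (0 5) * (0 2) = (0 5 2) (1 3 7 8 4) 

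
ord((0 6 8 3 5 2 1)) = 7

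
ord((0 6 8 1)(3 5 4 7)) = 4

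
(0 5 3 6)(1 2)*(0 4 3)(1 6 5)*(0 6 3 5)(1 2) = (0 2 3)(4 5 6)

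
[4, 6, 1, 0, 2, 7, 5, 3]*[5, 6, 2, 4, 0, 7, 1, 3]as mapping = [0→0, 1→1, 2→6, 3→5, 4→2, 5→3, 6→7, 7→4]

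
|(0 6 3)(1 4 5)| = 3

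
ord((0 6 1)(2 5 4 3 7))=15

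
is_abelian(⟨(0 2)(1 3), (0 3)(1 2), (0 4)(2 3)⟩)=no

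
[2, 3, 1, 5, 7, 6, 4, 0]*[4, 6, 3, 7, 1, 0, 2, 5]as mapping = [0→3, 1→7, 2→6, 3→0, 4→5, 5→2, 6→1, 7→4]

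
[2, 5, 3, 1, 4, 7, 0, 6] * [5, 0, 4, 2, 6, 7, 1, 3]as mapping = [0→4, 1→7, 2→2, 3→0, 4→6, 5→3, 6→5, 7→1]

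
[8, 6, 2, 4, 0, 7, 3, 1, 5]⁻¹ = [4, 7, 2, 6, 3, 8, 1, 5, 0]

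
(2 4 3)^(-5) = (2 4 3)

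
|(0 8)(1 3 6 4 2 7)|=6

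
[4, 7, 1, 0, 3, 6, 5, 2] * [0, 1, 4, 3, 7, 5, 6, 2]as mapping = [0→7, 1→2, 2→1, 3→0, 4→3, 5→6, 6→5, 7→4]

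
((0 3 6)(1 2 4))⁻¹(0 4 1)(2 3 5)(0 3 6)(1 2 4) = (1 2 3)(4 6 5)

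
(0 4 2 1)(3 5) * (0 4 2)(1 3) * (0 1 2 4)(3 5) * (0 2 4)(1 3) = (1 2 5 4 3)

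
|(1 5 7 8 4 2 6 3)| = 8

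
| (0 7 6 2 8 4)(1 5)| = 6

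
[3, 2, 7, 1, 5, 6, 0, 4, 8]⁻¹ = [6, 3, 1, 0, 7, 4, 5, 2, 8]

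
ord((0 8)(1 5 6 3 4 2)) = 6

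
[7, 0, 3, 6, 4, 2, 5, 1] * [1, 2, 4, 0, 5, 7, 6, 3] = [3, 1, 0, 6, 5, 4, 7, 2]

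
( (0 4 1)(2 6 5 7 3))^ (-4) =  (0 1 4)(2 6 5 7 3)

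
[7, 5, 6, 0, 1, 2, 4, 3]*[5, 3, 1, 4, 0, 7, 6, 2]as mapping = [0→2, 1→7, 2→6, 3→5, 4→3, 5→1, 6→0, 7→4]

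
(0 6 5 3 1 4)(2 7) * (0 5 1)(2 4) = (0 6 1 2 7 4 5 3)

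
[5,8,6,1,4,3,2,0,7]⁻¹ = [7,3,6,5,4,0,2,8,1]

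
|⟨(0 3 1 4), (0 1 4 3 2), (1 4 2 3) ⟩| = 120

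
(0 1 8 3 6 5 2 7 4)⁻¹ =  (0 4 7 2 5 6 3 8 1)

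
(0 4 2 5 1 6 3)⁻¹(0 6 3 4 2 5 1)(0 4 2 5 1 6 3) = (0 2 5 1 6 4 3)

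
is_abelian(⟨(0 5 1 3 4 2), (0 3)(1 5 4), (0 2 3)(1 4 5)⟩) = no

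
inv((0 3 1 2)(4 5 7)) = (0 2 1 3)(4 7 5)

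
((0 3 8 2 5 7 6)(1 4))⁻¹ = (0 6 7 5 2 8 3)(1 4)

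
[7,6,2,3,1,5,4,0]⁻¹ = [7,4,2,3,6,5,1,0]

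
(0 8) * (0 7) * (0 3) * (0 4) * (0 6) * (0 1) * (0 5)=(0 8 7 3 4 6 1 5)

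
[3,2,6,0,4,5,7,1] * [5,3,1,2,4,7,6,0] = [2,1,6,5,4,7,0,3]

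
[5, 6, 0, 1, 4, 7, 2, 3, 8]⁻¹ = [2, 3, 6, 7, 4, 0, 1, 5, 8]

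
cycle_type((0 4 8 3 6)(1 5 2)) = 3.5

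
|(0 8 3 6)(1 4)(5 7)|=4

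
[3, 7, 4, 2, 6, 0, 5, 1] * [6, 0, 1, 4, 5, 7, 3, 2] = [4, 2, 5, 1, 3, 6, 7, 0]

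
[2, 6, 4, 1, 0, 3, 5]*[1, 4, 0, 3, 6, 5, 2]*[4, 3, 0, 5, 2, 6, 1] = [4, 0, 1, 2, 3, 5, 6]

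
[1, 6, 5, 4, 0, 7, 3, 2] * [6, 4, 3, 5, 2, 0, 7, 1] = [4, 7, 0, 2, 6, 1, 5, 3]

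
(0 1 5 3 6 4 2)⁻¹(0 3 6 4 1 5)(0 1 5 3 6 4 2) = (1 6 4 2 5 3)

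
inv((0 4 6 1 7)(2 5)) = (0 7 1 6 4)(2 5)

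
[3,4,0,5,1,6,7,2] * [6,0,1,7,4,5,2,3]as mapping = [0→7,1→4,2→6,3→5,4→0,5→2,6→3,7→1]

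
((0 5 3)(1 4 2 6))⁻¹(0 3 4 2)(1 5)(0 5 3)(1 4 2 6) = (0 2 6 5)(3 4)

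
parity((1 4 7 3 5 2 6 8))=odd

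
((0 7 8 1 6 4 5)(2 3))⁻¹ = (0 5 4 6 1 8 7)(2 3)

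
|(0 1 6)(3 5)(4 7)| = 6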